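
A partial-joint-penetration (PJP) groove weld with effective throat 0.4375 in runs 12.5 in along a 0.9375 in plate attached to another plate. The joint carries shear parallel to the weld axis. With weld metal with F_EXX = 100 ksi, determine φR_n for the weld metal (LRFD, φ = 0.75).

Effective throat (given) t_e = 0.4375 in.
A_we = 0.4375 × 12.5 = 5.469 in².
F_nw = 0.6 F_EXX = 60 ksi.
φR_n = 0.75 × 60 × 5.469 = 246.1 kips.

φR_n ≈ 246 kips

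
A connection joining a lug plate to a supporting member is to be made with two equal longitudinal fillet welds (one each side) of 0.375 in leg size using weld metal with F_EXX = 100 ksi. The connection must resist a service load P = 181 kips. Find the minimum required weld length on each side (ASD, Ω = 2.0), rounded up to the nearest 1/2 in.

L = 11.5 in on each side

Throat t_e = 0.707 × 0.375 = 0.2651 in.
r_n/Ω = (0.6 × 100 × 0.2651) / 2.0 = 7.954 kip/in.
L_req = P / (r_n/Ω) = 181 / 7.954 = 22.76 in total.
Per side: 22.76 / 2 = 11.38 in.
Round up → use L = 11.5 in on each side.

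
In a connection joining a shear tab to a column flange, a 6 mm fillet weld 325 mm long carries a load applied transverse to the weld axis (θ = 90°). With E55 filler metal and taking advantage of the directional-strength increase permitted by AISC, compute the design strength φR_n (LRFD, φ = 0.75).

E55XX → F_EXX = 550 MPa.
t_e = 0.707 × 6 = 4.242 mm; A_we = 4.242 × 325 = 1379 mm².
Directional factor: 1.0 + 0.5 sin^1.5(90°) = 1.5.
F_nw = 0.6 × 550 × 1.5 = 495 MPa.
φR_n = 0.75 × 495 × 1379 × 10⁻³ = 511.8 kN.

φR_n ≈ 512 kN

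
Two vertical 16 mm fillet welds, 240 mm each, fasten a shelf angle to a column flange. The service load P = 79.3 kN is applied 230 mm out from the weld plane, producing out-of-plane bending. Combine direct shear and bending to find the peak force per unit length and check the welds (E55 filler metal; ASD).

E55XX → F_EXX = 550 MPa.
L_w = 2 × 240 = 480 mm; section modulus (unit throat) S = 2 × L²/6 = 19200 mm².
Direct shear f_v = P/L_w = 79.3×10³/480 = 165.2 N/mm.
Moment M = P × e = 79.3×10³ × 230 = 18239000 N·mm; bending f_b = M/S = 949.9 N/mm.
f_max = √(f_v² + f_b²) = √(165.2² + 949.9²) = 964.2 N/mm.
r_n/Ω = (1/2.0) × 0.6 × 550 × (0.707 × 16) = 1866 N/mm → adequate.

f_max ≈ 964 N/mm; adequate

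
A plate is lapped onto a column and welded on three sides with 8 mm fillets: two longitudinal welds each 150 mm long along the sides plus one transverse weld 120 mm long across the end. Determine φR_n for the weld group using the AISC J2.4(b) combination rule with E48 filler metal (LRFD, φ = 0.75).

E48XX → F_EXX = 480 MPa.
t_e = 0.707 × 8 = 5.656 mm.
R_nwl = 0.6 × 480 × 5.656 × 300 × 10⁻³ = 488.7 kN (longitudinal, 2 welds).
R_nwt = 0.6 × 480 × 5.656 × 120 × 10⁻³ = 195.5 kN (transverse, base value).
(i) R_nwl + R_nwt = 684.1 kN; (ii) 0.85 R_nwl + 1.5 R_nwt = 708.6 kN.
R_n = max = 708.6 kN [governs: (ii)]; φR_n = 531.4 kN.

φR_n ≈ 531 kN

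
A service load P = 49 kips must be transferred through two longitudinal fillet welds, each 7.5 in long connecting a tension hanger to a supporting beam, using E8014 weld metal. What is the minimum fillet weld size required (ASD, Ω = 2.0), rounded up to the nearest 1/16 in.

w = 1/4 in

E80XX → F_EXX = 80 ksi.
Total weld length L = 15 in.
Required throat t_e = P × Ω / (0.6 F_EXX × L) = 49 × 2.0 / (0.6 × 80 × 15) = 0.1361 in.
Required leg w = t_e / 0.707 = 0.1925 in → use 1/4 in.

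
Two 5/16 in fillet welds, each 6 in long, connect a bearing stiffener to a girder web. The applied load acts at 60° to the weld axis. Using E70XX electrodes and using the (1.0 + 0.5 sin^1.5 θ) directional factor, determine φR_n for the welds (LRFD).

φR_n ≈ 117 kip

E70XX → F_EXX = 70 ksi.
t_e = 0.707 × 0.3125 = 0.2209 in; A_we = 0.2209 × 12 = 2.651 in².
Directional factor: 1.0 + 0.5 sin^1.5(60°) = 1.403.
F_nw = 0.6 × 70 × 1.403 = 58.92 ksi.
φR_n = 0.75 × 58.92 × 2.651 = 117.2 kip.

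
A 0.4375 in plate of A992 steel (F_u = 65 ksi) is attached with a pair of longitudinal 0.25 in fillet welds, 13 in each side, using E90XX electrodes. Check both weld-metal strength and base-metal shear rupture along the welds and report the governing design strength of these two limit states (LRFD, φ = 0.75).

φR_n ≈ 186 kips (weld metal governs)

E90XX → F_EXX = 90 ksi.
t_e = 0.707 × 0.25 = 0.1767 in; L = 26 in.
Weld metal: φR_n = 0.75 × 0.6 × 90 × 0.1767 × 26 = 186.1 kips.
Base metal (shear rupture): φR_n = 0.75 × 0.6 × 65 × 0.4375 × 26 = 332.7 kips.
Governing: weld metal.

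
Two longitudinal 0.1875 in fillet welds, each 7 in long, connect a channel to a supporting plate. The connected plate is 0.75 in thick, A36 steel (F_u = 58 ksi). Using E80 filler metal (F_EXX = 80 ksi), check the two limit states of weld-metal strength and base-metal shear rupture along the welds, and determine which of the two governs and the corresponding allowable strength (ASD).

R_n/Ω ≈ 44.5 kips (weld metal governs)

t_e = 0.707 × 0.1875 = 0.1326 in; L = 14 in.
Weld metal: R_n/Ω = (1/2.0) × 0.6 × 80 × 0.1326 × 14 = 44.54 kips.
Base metal (shear rupture): R_n/Ω = (1/2.0) × 0.6 × 58 × 0.75 × 14 = 182.7 kips.
Governing: weld metal.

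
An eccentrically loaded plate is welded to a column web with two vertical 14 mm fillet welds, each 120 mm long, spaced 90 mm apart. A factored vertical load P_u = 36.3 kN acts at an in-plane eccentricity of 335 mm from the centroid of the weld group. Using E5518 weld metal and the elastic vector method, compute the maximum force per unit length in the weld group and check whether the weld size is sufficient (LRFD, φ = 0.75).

f_max ≈ 1270 N/mm; adequate

E55XX → F_EXX = 550 MPa.
Total weld length L_w = 240 mm. Treat welds as unit-width lines.
Polar moment about centroid: J = 2[d³/12 + d(b/2)²] = 2[120³/12 + 120×45²] = 774000 mm³.
Direct shear f_v = P/L_w = 36.3×10³ / 240 = 151.2 N/mm (vertical).
Torsion M = P·e = 36.3×10³ × 335 = 12160000 N·mm.
Critical point at (x, y) = (45, 60) from centroid. f_tx = M·y/J = 942.7 N/mm; f_ty = M·x/J = 707 N/mm.
Resultant f_max = √[f_tx² + (f_v + f_ty)²] = √[942.7² + (151.2 + 707)²] = 1275 N/mm.
Capacity per unit length: φr_n = 0.75 × 0.6 × 550 × (0.707 × 14) = 2450 N/mm.
1275 ≤ 2450 → adequate.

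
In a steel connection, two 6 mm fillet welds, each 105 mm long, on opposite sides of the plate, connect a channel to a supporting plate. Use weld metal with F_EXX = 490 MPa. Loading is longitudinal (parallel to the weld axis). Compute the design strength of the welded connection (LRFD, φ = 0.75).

φR_n ≈ 196 kN

Effective throat t_e = 0.707 × 6 = 4.242 mm.
Total length L = 210 mm; A_we = 4.242 × 210 = 890.8 mm².
F_nw = 0.6 F_EXX = 0.6 × 490 = 294 MPa.
φR_n = 0.75 × 294 × 890.8 × 10⁻³ = 196.4 kN.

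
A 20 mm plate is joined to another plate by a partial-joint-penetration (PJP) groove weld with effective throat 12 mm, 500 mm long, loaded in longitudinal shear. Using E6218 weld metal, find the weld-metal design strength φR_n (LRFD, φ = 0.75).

φR_n ≈ 1670 kN

E62XX → F_EXX = 620 MPa.
Effective throat (given) t_e = 12 mm.
A_we = 12 × 500 = 6000 mm².
F_nw = 0.6 F_EXX = 372 MPa.
φR_n = 0.75 × 372 × 6000 × 10⁻³ = 1674 kN.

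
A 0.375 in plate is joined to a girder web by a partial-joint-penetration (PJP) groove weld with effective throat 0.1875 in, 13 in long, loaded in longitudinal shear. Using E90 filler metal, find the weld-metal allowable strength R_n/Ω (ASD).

E90XX → F_EXX = 90 ksi.
Effective throat (given) t_e = 0.1875 in.
A_we = 0.1875 × 13 = 2.438 in².
F_nw = 0.6 F_EXX = 54 ksi.
R_n/Ω = (54 × 2.438) / 2.0 = 65.81 kip.

R_n/Ω ≈ 65.8 kip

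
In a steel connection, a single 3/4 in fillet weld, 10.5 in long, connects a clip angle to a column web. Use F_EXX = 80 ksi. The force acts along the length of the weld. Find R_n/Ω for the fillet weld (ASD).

Effective throat t_e = 0.707 × 0.75 = 0.5302 in.
Total length L = 10.5 in; A_we = 0.5302 × 10.5 = 5.568 in².
F_nw = 0.6 F_EXX = 0.6 × 80 = 48 ksi.
R_n = 48 × 5.568 = 267.2 kip; R_n/Ω = 267.2/2.0 = 133.6 kip.

R_n/Ω ≈ 134 kip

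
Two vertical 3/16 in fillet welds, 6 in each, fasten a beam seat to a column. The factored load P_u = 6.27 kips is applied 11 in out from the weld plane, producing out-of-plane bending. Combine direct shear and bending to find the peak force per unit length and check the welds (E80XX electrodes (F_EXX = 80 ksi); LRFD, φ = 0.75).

L_w = 2 × 6 = 12 in; section modulus (unit throat) S = 2 × L²/6 = 12 in².
Direct shear f_v = P/L_w = 6.27/12 = 0.5225 kip/in.
Moment M = P × e = 6.27 × 11 = 68.97 kip·in; bending f_b = M/S = 5.747 kip/in.
f_max = √(f_v² + f_b²) = √(0.5225² + 5.747²) = 5.771 kip/in.
φr_n = 0.75 × 0.6 × 80 × (0.707 × 0.1875) = 4.772 kip/in → NOT adequate.

f_max ≈ 5.77 kip/in; NOT adequate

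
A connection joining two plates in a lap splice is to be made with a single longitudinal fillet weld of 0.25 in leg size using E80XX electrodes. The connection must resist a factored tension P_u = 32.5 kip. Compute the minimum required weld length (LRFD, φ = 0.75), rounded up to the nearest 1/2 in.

L = 5.5 in

E80XX → F_EXX = 80 ksi.
Throat t_e = 0.707 × 0.25 = 0.1767 in.
φr_n = 0.75 × 0.6 × 80 × 0.1767 = 6.363 kip/in.
L_req = P_u / φr_n = 32.5 / 6.363 = 5.108 in total.
Round up → use L = 5.5 in.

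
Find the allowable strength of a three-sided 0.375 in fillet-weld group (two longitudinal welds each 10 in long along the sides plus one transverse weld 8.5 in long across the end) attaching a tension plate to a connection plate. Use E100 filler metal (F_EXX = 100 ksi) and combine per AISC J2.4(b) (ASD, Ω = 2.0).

R_n/Ω ≈ 237 kip

t_e = 0.707 × 0.375 = 0.2651 in.
R_nwl = 0.6 × 100 × 0.2651 × 20 = 318.2 kip (longitudinal, 2 welds).
R_nwt = 0.6 × 100 × 0.2651 × 8.5 = 135.2 kip (transverse, base value).
(i) R_nwl + R_nwt = 453.4 kip; (ii) 0.85 R_nwl + 1.5 R_nwt = 473.2 kip.
R_n = max = 473.2 kip [governs: (ii)]; R_n/Ω = 236.6 kip.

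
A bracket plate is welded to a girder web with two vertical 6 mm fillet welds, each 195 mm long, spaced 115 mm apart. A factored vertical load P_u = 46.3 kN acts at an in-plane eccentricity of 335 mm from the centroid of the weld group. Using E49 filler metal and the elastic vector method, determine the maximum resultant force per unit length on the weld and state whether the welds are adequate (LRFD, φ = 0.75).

f_max ≈ 762 N/mm; adequate

E49XX → F_EXX = 490 MPa.
Total weld length L_w = 390 mm. Treat welds as unit-width lines.
Polar moment about centroid: J = 2[d³/12 + d(b/2)²] = 2[195³/12 + 195×57.5²] = 2525000 mm³.
Direct shear f_v = P/L_w = 46.3×10³ / 390 = 118.7 N/mm (vertical).
Torsion M = P·e = 46.3×10³ × 335 = 15510000 N·mm.
Critical point at (x, y) = (57.5, 97.5) from centroid. f_tx = M·y/J = 598.9 N/mm; f_ty = M·x/J = 353.2 N/mm.
Resultant f_max = √[f_tx² + (f_v + f_ty)²] = √[598.9² + (118.7 + 353.2)²] = 762.4 N/mm.
Capacity per unit length: φr_n = 0.75 × 0.6 × 490 × (0.707 × 6) = 935.4 N/mm.
762.4 ≤ 935.4 → adequate.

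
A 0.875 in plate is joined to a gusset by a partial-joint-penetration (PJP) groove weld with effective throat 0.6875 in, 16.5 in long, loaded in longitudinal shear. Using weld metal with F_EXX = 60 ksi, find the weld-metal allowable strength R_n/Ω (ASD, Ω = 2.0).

R_n/Ω ≈ 204 kips

Effective throat (given) t_e = 0.6875 in.
A_we = 0.6875 × 16.5 = 11.34 in².
F_nw = 0.6 F_EXX = 36 ksi.
R_n/Ω = (36 × 11.34) / 2.0 = 204.2 kips.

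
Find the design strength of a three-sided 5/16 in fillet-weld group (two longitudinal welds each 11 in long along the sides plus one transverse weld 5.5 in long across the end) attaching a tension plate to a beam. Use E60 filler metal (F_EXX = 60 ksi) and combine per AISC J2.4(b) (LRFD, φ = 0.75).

t_e = 0.707 × 0.3125 = 0.2209 in.
R_nwl = 0.6 × 60 × 0.2209 × 22 = 175 kip (longitudinal, 2 welds).
R_nwt = 0.6 × 60 × 0.2209 × 5.5 = 43.75 kip (transverse, base value).
(i) R_nwl + R_nwt = 218.7 kip; (ii) 0.85 R_nwl + 1.5 R_nwt = 214.4 kip.
R_n = max = 218.7 kip [governs: (i)]; φR_n = 164 kip.

φR_n ≈ 164 kip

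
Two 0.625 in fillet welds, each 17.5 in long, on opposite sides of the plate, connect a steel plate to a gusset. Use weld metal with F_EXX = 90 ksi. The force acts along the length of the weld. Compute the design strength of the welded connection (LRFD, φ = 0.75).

φR_n ≈ 626 kips

Effective throat t_e = 0.707 × 0.625 = 0.4419 in.
Total length L = 35 in; A_we = 0.4419 × 35 = 15.47 in².
F_nw = 0.6 F_EXX = 0.6 × 90 = 54 ksi.
φR_n = 0.75 × 54 × 15.47 = 626.4 kips.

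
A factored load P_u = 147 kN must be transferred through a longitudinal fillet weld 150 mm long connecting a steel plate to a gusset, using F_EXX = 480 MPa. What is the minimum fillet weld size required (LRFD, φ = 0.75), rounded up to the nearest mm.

Total weld length L = 150 mm.
Required throat t_e = P_u / (φ × 0.6 F_EXX × L) = 147 / (0.75 × 0.6 × 480 × 150 × 10⁻³) = 4.537 mm.
Required leg w = t_e / 0.707 = 6.417 mm → use 7 mm.

w = 7 mm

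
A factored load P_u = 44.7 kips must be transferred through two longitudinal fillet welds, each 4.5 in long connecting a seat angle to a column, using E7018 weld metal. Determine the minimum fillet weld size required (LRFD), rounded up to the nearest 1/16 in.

E70XX → F_EXX = 70 ksi.
Total weld length L = 9 in.
Required throat t_e = P_u / (φ × 0.6 F_EXX × L) = 44.7 / (0.75 × 0.6 × 70 × 9) = 0.1577 in.
Required leg w = t_e / 0.707 = 0.223 in → use 1/4 in.

w = 1/4 in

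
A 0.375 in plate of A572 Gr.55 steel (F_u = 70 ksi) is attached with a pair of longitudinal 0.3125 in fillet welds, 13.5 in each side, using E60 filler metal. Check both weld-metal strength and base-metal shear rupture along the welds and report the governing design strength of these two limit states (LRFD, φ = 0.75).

E60XX → F_EXX = 60 ksi.
t_e = 0.707 × 0.3125 = 0.2209 in; L = 27 in.
Weld metal: φR_n = 0.75 × 0.6 × 60 × 0.2209 × 27 = 161.1 kips.
Base metal (shear rupture): φR_n = 0.75 × 0.6 × 70 × 0.375 × 27 = 318.9 kips.
Governing: weld metal.

φR_n ≈ 161 kips (weld metal governs)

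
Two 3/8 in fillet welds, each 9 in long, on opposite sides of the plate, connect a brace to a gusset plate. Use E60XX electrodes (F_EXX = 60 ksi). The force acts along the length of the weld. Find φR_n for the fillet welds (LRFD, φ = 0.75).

φR_n ≈ 129 kips

Effective throat t_e = 0.707 × 0.375 = 0.2651 in.
Total length L = 18 in; A_we = 0.2651 × 18 = 4.772 in².
F_nw = 0.6 F_EXX = 0.6 × 60 = 36 ksi.
φR_n = 0.75 × 36 × 4.772 = 128.9 kips.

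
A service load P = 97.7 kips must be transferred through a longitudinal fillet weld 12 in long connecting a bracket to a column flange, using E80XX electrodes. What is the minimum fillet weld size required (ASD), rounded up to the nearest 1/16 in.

w = 1/2 in

E80XX → F_EXX = 80 ksi.
Total weld length L = 12 in.
Required throat t_e = P × Ω / (0.6 F_EXX × L) = 97.7 × 2.0 / (0.6 × 80 × 12) = 0.3392 in.
Required leg w = t_e / 0.707 = 0.4798 in → use 1/2 in.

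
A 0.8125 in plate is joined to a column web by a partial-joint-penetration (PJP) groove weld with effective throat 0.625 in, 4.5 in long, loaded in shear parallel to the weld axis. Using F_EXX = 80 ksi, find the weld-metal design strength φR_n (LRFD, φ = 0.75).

Effective throat (given) t_e = 0.625 in.
A_we = 0.625 × 4.5 = 2.812 in².
F_nw = 0.6 F_EXX = 48 ksi.
φR_n = 0.75 × 48 × 2.812 = 101.2 kips.

φR_n ≈ 101 kips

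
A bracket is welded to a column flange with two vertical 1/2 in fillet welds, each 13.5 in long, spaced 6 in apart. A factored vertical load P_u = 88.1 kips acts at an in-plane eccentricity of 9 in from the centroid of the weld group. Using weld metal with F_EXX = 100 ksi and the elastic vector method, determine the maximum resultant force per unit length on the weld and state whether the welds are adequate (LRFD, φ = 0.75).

Total weld length L_w = 27 in. Treat welds as unit-width lines.
Polar moment about centroid: J = 2[d³/12 + d(b/2)²] = 2[13.5³/12 + 13.5×3²] = 653.1 in³.
Direct shear f_v = P/L_w = 88.1 / 27 = 3.263 kip/in (vertical).
Torsion M = P·e = 88.1 × 9 = 792.9 kip·in.
Critical point at (x, y) = (3, 6.75) from centroid. f_tx = M·y/J = 8.195 kip/in; f_ty = M·x/J = 3.642 kip/in.
Resultant f_max = √[f_tx² + (f_v + f_ty)²] = √[8.195² + (3.263 + 3.642)²] = 10.72 kip/in.
Capacity per unit length: φr_n = 0.75 × 0.6 × 100 × (0.707 × 0.5) = 15.91 kip/in.
10.72 ≤ 15.91 → adequate.

f_max ≈ 10.7 kip/in; adequate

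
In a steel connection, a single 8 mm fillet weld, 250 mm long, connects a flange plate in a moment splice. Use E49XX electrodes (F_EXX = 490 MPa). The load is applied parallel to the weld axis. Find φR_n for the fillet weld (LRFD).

Effective throat t_e = 0.707 × 8 = 5.656 mm.
Total length L = 250 mm; A_we = 5.656 × 250 = 1414 mm².
F_nw = 0.6 F_EXX = 0.6 × 490 = 294 MPa.
φR_n = 0.75 × 294 × 1414 × 10⁻³ = 311.8 kN.

φR_n ≈ 312 kN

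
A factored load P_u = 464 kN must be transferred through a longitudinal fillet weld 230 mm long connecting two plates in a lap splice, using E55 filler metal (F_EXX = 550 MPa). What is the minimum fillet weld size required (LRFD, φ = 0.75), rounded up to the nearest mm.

w = 12 mm

Total weld length L = 230 mm.
Required throat t_e = P_u / (φ × 0.6 F_EXX × L) = 464 / (0.75 × 0.6 × 550 × 230 × 10⁻³) = 8.151 mm.
Required leg w = t_e / 0.707 = 11.53 mm → use 12 mm.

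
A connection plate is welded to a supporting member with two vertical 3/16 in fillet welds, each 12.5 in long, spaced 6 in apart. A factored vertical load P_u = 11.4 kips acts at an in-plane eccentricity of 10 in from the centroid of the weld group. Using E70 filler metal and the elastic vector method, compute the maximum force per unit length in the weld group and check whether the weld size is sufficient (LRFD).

E70XX → F_EXX = 70 ksi.
Total weld length L_w = 25 in. Treat welds as unit-width lines.
Polar moment about centroid: J = 2[d³/12 + d(b/2)²] = 2[12.5³/12 + 12.5×3²] = 550.5 in³.
Direct shear f_v = P/L_w = 11.4 / 25 = 0.456 kip/in (vertical).
Torsion M = P·e = 11.4 × 10 = 114 kip·in.
Critical point at (x, y) = (3, 6.25) from centroid. f_tx = M·y/J = 1.294 kip/in; f_ty = M·x/J = 0.6212 kip/in.
Resultant f_max = √[f_tx² + (f_v + f_ty)²] = √[1.294² + (0.456 + 0.6212)²] = 1.684 kip/in.
Capacity per unit length: φr_n = 0.75 × 0.6 × 70 × (0.707 × 0.1875) = 4.176 kip/in.
1.684 ≤ 4.176 → adequate.

f_max ≈ 1.68 kip/in; adequate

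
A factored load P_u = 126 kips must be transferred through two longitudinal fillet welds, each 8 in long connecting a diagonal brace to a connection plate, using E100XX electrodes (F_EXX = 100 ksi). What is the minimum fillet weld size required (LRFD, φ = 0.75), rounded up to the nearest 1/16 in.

w = 1/4 in

Total weld length L = 16 in.
Required throat t_e = P_u / (φ × 0.6 F_EXX × L) = 126 / (0.75 × 0.6 × 100 × 16) = 0.175 in.
Required leg w = t_e / 0.707 = 0.2475 in → use 1/4 in.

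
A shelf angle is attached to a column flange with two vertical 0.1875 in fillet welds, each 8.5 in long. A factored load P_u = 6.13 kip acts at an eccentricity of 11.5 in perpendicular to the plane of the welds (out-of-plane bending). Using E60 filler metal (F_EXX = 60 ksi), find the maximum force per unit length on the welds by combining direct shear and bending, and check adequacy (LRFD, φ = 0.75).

f_max ≈ 2.95 kip/in; adequate

L_w = 2 × 8.5 = 17 in; section modulus (unit throat) S = 2 × L²/6 = 24.08 in².
Direct shear f_v = P/L_w = 6.13/17 = 0.3606 kip/in.
Moment M = P × e = 6.13 × 11.5 = 70.495 kip·in; bending f_b = M/S = 2.927 kip/in.
f_max = √(f_v² + f_b²) = √(0.3606² + 2.927²) = 2.949 kip/in.
φr_n = 0.75 × 0.6 × 60 × (0.707 × 0.1875) = 3.579 kip/in → adequate.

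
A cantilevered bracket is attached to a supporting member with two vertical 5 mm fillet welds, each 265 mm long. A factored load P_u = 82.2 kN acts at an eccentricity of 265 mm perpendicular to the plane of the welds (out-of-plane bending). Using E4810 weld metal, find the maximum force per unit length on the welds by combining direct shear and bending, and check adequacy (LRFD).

f_max ≈ 943 N/mm; NOT adequate

E48XX → F_EXX = 480 MPa.
L_w = 2 × 265 = 530 mm; section modulus (unit throat) S = 2 × L²/6 = 23410 mm².
Direct shear f_v = P/L_w = 82.2×10³/530 = 155.1 N/mm.
Moment M = P × e = 82.2×10³ × 265 = 21783000 N·mm; bending f_b = M/S = 930.6 N/mm.
f_max = √(f_v² + f_b²) = √(155.1² + 930.6²) = 943.4 N/mm.
φr_n = 0.75 × 0.6 × 480 × (0.707 × 5) = 763.6 N/mm → NOT adequate.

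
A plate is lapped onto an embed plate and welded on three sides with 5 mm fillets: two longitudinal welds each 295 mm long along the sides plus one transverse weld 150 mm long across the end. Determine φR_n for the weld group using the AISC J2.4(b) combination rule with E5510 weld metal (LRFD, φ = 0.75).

φR_n ≈ 647 kN

E55XX → F_EXX = 550 MPa.
t_e = 0.707 × 5 = 3.535 mm.
R_nwl = 0.6 × 550 × 3.535 × 590 × 10⁻³ = 688.3 kN (longitudinal, 2 welds).
R_nwt = 0.6 × 550 × 3.535 × 150 × 10⁻³ = 175 kN (transverse, base value).
(i) R_nwl + R_nwt = 863.2 kN; (ii) 0.85 R_nwl + 1.5 R_nwt = 847.5 kN.
R_n = max = 863.2 kN [governs: (i)]; φR_n = 647.4 kN.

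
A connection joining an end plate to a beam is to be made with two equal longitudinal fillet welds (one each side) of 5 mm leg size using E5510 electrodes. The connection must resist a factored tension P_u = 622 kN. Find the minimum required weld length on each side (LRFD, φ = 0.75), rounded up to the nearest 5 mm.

E55XX → F_EXX = 550 MPa.
Throat t_e = 0.707 × 5 = 3.535 mm.
φr_n = 0.75 × 0.6 × 550 × 3.535 × 10⁻³ = 0.8749 kN/mm.
L_req = P_u / φr_n = 622 / 0.8749 = 710.9 mm total.
Per side: 710.9 / 2 = 355.5 mm.
Round up → use L = 360 mm on each side.

L = 360 mm on each side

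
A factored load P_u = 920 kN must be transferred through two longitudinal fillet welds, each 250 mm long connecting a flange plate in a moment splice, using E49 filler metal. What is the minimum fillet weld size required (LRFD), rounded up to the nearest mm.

w = 12 mm

E49XX → F_EXX = 490 MPa.
Total weld length L = 500 mm.
Required throat t_e = P_u / (φ × 0.6 F_EXX × L) = 920 / (0.75 × 0.6 × 490 × 500 × 10⁻³) = 8.345 mm.
Required leg w = t_e / 0.707 = 11.8 mm → use 12 mm.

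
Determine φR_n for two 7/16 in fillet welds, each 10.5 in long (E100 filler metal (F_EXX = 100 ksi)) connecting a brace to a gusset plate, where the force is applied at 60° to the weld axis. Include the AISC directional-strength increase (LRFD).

t_e = 0.707 × 0.4375 = 0.3093 in; A_we = 0.3093 × 21 = 6.496 in².
Directional factor: 1.0 + 0.5 sin^1.5(60°) = 1.403.
F_nw = 0.6 × 100 × 1.403 = 84.18 ksi.
φR_n = 0.75 × 84.18 × 6.496 = 410.1 kips.

φR_n ≈ 410 kips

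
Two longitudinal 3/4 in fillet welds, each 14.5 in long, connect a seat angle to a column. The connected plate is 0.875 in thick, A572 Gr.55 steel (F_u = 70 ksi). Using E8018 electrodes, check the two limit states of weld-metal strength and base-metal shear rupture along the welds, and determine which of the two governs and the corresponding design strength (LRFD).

E80XX → F_EXX = 80 ksi.
t_e = 0.707 × 0.75 = 0.5302 in; L = 29 in.
Weld metal: φR_n = 0.75 × 0.6 × 80 × 0.5302 × 29 = 553.6 kips.
Base metal (shear rupture): φR_n = 0.75 × 0.6 × 70 × 0.875 × 29 = 799.3 kips.
Governing: weld metal.

φR_n ≈ 554 kips (weld metal governs)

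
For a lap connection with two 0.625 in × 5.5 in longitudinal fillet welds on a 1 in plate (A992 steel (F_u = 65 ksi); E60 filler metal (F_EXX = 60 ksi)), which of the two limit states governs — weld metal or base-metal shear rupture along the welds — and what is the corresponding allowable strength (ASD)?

t_e = 0.707 × 0.625 = 0.4419 in; L = 11 in.
Weld metal: R_n/Ω = (1/2.0) × 0.6 × 60 × 0.4419 × 11 = 87.49 kip.
Base metal (shear rupture): R_n/Ω = (1/2.0) × 0.6 × 65 × 1 × 11 = 214.5 kip.
Governing: weld metal.

R_n/Ω ≈ 87.5 kip (weld metal governs)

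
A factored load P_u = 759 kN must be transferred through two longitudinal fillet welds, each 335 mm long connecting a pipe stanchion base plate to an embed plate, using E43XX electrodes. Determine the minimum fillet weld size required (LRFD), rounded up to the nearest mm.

w = 9 mm

E43XX → F_EXX = 430 MPa.
Total weld length L = 670 mm.
Required throat t_e = P_u / (φ × 0.6 F_EXX × L) = 759 / (0.75 × 0.6 × 430 × 670 × 10⁻³) = 5.854 mm.
Required leg w = t_e / 0.707 = 8.281 mm → use 9 mm.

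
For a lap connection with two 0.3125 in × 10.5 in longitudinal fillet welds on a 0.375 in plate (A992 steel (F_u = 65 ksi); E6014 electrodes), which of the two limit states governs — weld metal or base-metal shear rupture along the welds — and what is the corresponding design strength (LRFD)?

φR_n ≈ 125 kips (weld metal governs)

E60XX → F_EXX = 60 ksi.
t_e = 0.707 × 0.3125 = 0.2209 in; L = 21 in.
Weld metal: φR_n = 0.75 × 0.6 × 60 × 0.2209 × 21 = 125.3 kips.
Base metal (shear rupture): φR_n = 0.75 × 0.6 × 65 × 0.375 × 21 = 230.3 kips.
Governing: weld metal.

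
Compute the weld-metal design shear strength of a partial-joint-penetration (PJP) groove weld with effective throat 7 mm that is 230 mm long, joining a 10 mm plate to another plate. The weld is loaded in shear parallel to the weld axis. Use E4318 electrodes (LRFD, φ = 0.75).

φR_n ≈ 312 kN

E43XX → F_EXX = 430 MPa.
Effective throat (given) t_e = 7 mm.
A_we = 7 × 230 = 1610 mm².
F_nw = 0.6 F_EXX = 258 MPa.
φR_n = 0.75 × 258 × 1610 × 10⁻³ = 311.5 kN.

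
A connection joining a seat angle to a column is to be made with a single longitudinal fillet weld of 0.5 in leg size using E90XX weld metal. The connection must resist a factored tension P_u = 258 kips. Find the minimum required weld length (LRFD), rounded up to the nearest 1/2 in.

L = 18.5 in

E90XX → F_EXX = 90 ksi.
Throat t_e = 0.707 × 0.5 = 0.3535 in.
φr_n = 0.75 × 0.6 × 90 × 0.3535 = 14.32 kips/in.
L_req = P_u / φr_n = 258 / 14.32 = 18.02 in total.
Round up → use L = 18.5 in.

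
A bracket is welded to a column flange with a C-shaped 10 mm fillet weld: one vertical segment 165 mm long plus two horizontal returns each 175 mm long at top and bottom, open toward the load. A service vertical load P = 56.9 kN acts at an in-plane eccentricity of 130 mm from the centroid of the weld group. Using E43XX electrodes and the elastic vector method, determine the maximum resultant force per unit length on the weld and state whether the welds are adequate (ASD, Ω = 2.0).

E43XX → F_EXX = 430 MPa.
Total weld length L_w = 515 mm. Treat welds as unit-width lines.
Centroid: x̄ = 2×175×87.5 / 515 = 59.47 mm from the vertical weld.
Polar moment about centroid: J = I_x + I_y = [165³/12 + 2×175×82.5²] + [165×59.47² + 2(175³/12 + 175×28.03²)] = 4508000 mm³.
Direct shear f_v = P/L_w = 56.9×10³ / 515 = 110.5 N/mm (vertical).
Torsion M = P·e = 56.9×10³ × 130 = 7397000 N·mm.
Critical point at (x, y) = (115.5, 82.5) from centroid. f_tx = M·y/J = 135.4 N/mm; f_ty = M·x/J = 189.6 N/mm.
Resultant f_max = √[f_tx² + (f_v + f_ty)²] = √[135.4² + (110.5 + 189.6)²] = 329.2 N/mm.
Capacity per unit length: r_n/Ω = (1/2.0) × 0.6 × 430 × (0.707 × 10) = 912 N/mm.
329.2 ≤ 912 → adequate.

f_max ≈ 329 N/mm; adequate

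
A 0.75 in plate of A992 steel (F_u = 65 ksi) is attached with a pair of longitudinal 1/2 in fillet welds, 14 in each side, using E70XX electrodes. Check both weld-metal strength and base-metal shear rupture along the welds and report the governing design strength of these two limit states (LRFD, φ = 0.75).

E70XX → F_EXX = 70 ksi.
t_e = 0.707 × 0.5 = 0.3535 in; L = 28 in.
Weld metal: φR_n = 0.75 × 0.6 × 70 × 0.3535 × 28 = 311.8 kip.
Base metal (shear rupture): φR_n = 0.75 × 0.6 × 65 × 0.75 × 28 = 614.2 kip.
Governing: weld metal.

φR_n ≈ 312 kip (weld metal governs)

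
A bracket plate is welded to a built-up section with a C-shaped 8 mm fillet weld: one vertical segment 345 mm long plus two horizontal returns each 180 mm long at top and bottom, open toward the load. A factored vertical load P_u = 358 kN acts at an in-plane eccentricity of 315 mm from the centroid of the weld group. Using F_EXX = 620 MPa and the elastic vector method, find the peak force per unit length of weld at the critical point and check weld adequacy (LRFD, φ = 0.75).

f_max ≈ 1850 N/mm; NOT adequate

Total weld length L_w = 705 mm. Treat welds as unit-width lines.
Centroid: x̄ = 2×180×90 / 705 = 45.96 mm from the vertical weld.
Polar moment about centroid: J = I_x + I_y = [345³/12 + 2×180×172.5²] + [345×45.96² + 2(180³/12 + 180×44.04²)] = 16530000 mm³.
Direct shear f_v = P/L_w = 358×10³ / 705 = 507.8 N/mm (vertical).
Torsion M = P·e = 358×10³ × 315 = 112770000 N·mm.
Critical point at (x, y) = (134, 172.5) from centroid. f_tx = M·y/J = 1177 N/mm; f_ty = M·x/J = 914.3 N/mm.
Resultant f_max = √[f_tx² + (f_v + f_ty)²] = √[1177² + (507.8 + 914.3)²] = 1846 N/mm.
Capacity per unit length: φr_n = 0.75 × 0.6 × 620 × (0.707 × 8) = 1578 N/mm.
1846 > 1578 → NOT adequate.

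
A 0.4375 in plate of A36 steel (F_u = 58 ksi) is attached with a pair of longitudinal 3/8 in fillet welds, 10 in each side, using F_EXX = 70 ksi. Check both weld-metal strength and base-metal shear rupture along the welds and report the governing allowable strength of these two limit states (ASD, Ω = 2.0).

t_e = 0.707 × 0.375 = 0.2651 in; L = 20 in.
Weld metal: R_n/Ω = (1/2.0) × 0.6 × 70 × 0.2651 × 20 = 111.4 kip.
Base metal (shear rupture): R_n/Ω = (1/2.0) × 0.6 × 58 × 0.4375 × 20 = 152.2 kip.
Governing: weld metal.

R_n/Ω ≈ 111 kip (weld metal governs)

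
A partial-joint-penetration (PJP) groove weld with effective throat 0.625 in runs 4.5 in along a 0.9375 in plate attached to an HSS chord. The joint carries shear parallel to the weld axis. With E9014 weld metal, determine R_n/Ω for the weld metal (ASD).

R_n/Ω ≈ 75.9 kip

E90XX → F_EXX = 90 ksi.
Effective throat (given) t_e = 0.625 in.
A_we = 0.625 × 4.5 = 2.812 in².
F_nw = 0.6 F_EXX = 54 ksi.
R_n/Ω = (54 × 2.812) / 2.0 = 75.94 kip.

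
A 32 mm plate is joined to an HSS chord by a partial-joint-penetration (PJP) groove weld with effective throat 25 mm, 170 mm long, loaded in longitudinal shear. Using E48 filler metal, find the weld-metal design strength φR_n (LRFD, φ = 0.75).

φR_n ≈ 918 kN

E48XX → F_EXX = 480 MPa.
Effective throat (given) t_e = 25 mm.
A_we = 25 × 170 = 4250 mm².
F_nw = 0.6 F_EXX = 288 MPa.
φR_n = 0.75 × 288 × 4250 × 10⁻³ = 918 kN.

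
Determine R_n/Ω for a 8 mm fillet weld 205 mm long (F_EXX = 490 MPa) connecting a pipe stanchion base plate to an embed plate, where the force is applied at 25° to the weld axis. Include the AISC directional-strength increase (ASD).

t_e = 0.707 × 8 = 5.656 mm; A_we = 5.656 × 205 = 1159 mm².
Directional factor: 1.0 + 0.5 sin^1.5(25°) = 1.137.
F_nw = 0.6 × 490 × 1.137 = 334.4 MPa.
R_n/Ω = (334.4 × 1159) / 2.0 × 10⁻³ = 193.9 kN.

R_n/Ω ≈ 194 kN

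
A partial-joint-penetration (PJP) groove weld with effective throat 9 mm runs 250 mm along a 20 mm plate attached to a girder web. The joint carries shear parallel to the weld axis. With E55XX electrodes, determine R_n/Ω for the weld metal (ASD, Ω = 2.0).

R_n/Ω ≈ 371 kN

E55XX → F_EXX = 550 MPa.
Effective throat (given) t_e = 9 mm.
A_we = 9 × 250 = 2250 mm².
F_nw = 0.6 F_EXX = 330 MPa.
R_n/Ω = (330 × 2250) / 2.0 × 10⁻³ = 371.2 kN.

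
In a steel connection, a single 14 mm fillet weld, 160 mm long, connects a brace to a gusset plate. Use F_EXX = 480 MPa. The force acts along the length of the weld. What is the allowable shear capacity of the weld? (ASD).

Effective throat t_e = 0.707 × 14 = 9.898 mm.
Total length L = 160 mm; A_we = 9.898 × 160 = 1584 mm².
F_nw = 0.6 F_EXX = 0.6 × 480 = 288 MPa.
R_n = 288 × 1584 × 10⁻³ = 456.1 kN; R_n/Ω = 456.1/2.0 = 228 kN.

R_n/Ω ≈ 228 kN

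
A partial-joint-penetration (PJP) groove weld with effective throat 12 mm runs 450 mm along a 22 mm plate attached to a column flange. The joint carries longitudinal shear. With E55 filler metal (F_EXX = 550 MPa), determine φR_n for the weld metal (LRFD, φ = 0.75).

Effective throat (given) t_e = 12 mm.
A_we = 12 × 450 = 5400 mm².
F_nw = 0.6 F_EXX = 330 MPa.
φR_n = 0.75 × 330 × 5400 × 10⁻³ = 1336 kN.

φR_n ≈ 1340 kN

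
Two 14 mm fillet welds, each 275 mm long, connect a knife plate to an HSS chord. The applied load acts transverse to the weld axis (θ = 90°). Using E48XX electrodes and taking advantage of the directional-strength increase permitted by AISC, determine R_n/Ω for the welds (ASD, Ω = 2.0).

E48XX → F_EXX = 480 MPa.
t_e = 0.707 × 14 = 9.898 mm; A_we = 9.898 × 550 = 5444 mm².
Directional factor: 1.0 + 0.5 sin^1.5(90°) = 1.5.
F_nw = 0.6 × 480 × 1.5 = 432 MPa.
R_n/Ω = (432 × 5444) / 2.0 × 10⁻³ = 1176 kN.

R_n/Ω ≈ 1180 kN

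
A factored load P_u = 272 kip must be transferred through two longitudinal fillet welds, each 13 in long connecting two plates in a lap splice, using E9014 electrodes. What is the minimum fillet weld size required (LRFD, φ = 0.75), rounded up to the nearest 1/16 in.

E90XX → F_EXX = 90 ksi.
Total weld length L = 26 in.
Required throat t_e = P_u / (φ × 0.6 F_EXX × L) = 272 / (0.75 × 0.6 × 90 × 26) = 0.2583 in.
Required leg w = t_e / 0.707 = 0.3654 in → use 3/8 in.

w = 3/8 in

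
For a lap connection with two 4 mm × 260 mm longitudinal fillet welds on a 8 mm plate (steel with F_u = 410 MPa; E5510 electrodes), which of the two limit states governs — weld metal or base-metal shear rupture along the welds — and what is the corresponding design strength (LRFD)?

E55XX → F_EXX = 550 MPa.
t_e = 0.707 × 4 = 2.828 mm; L = 520 mm.
Weld metal: φR_n = 0.75 × 0.6 × 550 × 2.828 × 520 × 10⁻³ = 364 kN.
Base metal (shear rupture): φR_n = 0.75 × 0.6 × 410 × 8 × 520 × 10⁻³ = 767.5 kN.
Governing: weld metal.

φR_n ≈ 364 kN (weld metal governs)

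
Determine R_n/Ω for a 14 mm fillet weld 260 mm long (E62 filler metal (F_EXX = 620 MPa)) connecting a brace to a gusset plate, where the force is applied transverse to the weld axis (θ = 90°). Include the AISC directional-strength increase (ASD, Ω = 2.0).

t_e = 0.707 × 14 = 9.898 mm; A_we = 9.898 × 260 = 2573 mm².
Directional factor: 1.0 + 0.5 sin^1.5(90°) = 1.5.
F_nw = 0.6 × 620 × 1.5 = 558 MPa.
R_n/Ω = (558 × 2573) / 2.0 × 10⁻³ = 718 kN.

R_n/Ω ≈ 718 kN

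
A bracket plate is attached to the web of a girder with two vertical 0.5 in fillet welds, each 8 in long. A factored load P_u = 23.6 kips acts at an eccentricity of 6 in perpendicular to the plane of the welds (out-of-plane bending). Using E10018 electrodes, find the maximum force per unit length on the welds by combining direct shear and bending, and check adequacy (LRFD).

E100XX → F_EXX = 100 ksi.
L_w = 2 × 8 = 16 in; section modulus (unit throat) S = 2 × L²/6 = 21.33 in².
Direct shear f_v = P/L_w = 23.6/16 = 1.475 kip/in.
Moment M = P × e = 23.6 × 6 = 141.6 kip·in; bending f_b = M/S = 6.638 kip/in.
f_max = √(f_v² + f_b²) = √(1.475² + 6.638²) = 6.799 kip/in.
φr_n = 0.75 × 0.6 × 100 × (0.707 × 0.5) = 15.91 kip/in → adequate.

f_max ≈ 6.8 kip/in; adequate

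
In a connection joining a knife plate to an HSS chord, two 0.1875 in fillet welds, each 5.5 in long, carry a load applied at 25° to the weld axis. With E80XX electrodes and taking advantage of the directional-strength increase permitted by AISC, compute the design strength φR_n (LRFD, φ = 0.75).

E80XX → F_EXX = 80 ksi.
t_e = 0.707 × 0.1875 = 0.1326 in; A_we = 0.1326 × 11 = 1.458 in².
Directional factor: 1.0 + 0.5 sin^1.5(25°) = 1.137.
F_nw = 0.6 × 80 × 1.137 = 54.59 ksi.
φR_n = 0.75 × 54.59 × 1.458 = 59.71 kips.

φR_n ≈ 59.7 kips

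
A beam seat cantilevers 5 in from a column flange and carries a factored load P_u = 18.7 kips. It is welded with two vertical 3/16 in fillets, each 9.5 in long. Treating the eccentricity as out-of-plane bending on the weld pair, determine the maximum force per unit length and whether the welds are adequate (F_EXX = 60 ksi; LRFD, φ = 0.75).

f_max ≈ 3.26 kip/in; adequate

L_w = 2 × 9.5 = 19 in; section modulus (unit throat) S = 2 × L²/6 = 30.08 in².
Direct shear f_v = P/L_w = 18.7/19 = 0.9842 kip/in.
Moment M = P × e = 18.7 × 5 = 93.5 kip·in; bending f_b = M/S = 3.108 kip/in.
f_max = √(f_v² + f_b²) = √(0.9842² + 3.108²) = 3.26 kip/in.
φr_n = 0.75 × 0.6 × 60 × (0.707 × 0.1875) = 3.579 kip/in → adequate.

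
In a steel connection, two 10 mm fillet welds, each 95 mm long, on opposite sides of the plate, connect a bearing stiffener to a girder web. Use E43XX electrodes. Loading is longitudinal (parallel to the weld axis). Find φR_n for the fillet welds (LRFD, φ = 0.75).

φR_n ≈ 260 kN

E43XX → F_EXX = 430 MPa.
Effective throat t_e = 0.707 × 10 = 7.07 mm.
Total length L = 190 mm; A_we = 7.07 × 190 = 1343 mm².
F_nw = 0.6 F_EXX = 0.6 × 430 = 258 MPa.
φR_n = 0.75 × 258 × 1343 × 10⁻³ = 259.9 kN.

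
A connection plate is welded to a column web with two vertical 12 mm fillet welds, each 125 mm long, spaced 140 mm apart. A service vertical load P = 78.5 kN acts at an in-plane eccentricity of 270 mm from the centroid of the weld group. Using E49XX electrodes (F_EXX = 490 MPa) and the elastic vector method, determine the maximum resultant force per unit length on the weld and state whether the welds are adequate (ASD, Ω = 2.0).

Total weld length L_w = 250 mm. Treat welds as unit-width lines.
Polar moment about centroid: J = 2[d³/12 + d(b/2)²] = 2[125³/12 + 125×70²] = 1551000 mm³.
Direct shear f_v = P/L_w = 78.5×10³ / 250 = 314 N/mm (vertical).
Torsion M = P·e = 78.5×10³ × 270 = 21195000 N·mm.
Critical point at (x, y) = (70, 62.5) from centroid. f_tx = M·y/J = 854.4 N/mm; f_ty = M·x/J = 956.9 N/mm.
Resultant f_max = √[f_tx² + (f_v + f_ty)²] = √[854.4² + (314 + 956.9)²] = 1531 N/mm.
Capacity per unit length: r_n/Ω = (1/2.0) × 0.6 × 490 × (0.707 × 12) = 1247 N/mm.
1531 > 1247 → NOT adequate.

f_max ≈ 1530 N/mm; NOT adequate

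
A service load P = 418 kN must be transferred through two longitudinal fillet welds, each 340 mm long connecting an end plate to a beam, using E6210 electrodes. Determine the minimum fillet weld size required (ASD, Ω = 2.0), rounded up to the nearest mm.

w = 5 mm

E62XX → F_EXX = 620 MPa.
Total weld length L = 680 mm.
Required throat t_e = P × Ω / (0.6 F_EXX × L) = 418 × 2.0 / (0.6 × 620 × 680 × 10⁻³) = 3.305 mm.
Required leg w = t_e / 0.707 = 4.674 mm → use 5 mm.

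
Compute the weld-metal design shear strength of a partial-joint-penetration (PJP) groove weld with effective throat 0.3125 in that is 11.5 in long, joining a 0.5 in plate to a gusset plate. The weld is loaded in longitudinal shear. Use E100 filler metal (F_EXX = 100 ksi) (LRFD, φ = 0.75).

φR_n ≈ 162 kips

Effective throat (given) t_e = 0.3125 in.
A_we = 0.3125 × 11.5 = 3.594 in².
F_nw = 0.6 F_EXX = 60 ksi.
φR_n = 0.75 × 60 × 3.594 = 161.7 kips.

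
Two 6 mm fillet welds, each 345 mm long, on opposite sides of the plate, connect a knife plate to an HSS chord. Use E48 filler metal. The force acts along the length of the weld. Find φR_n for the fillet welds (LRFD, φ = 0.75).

E48XX → F_EXX = 480 MPa.
Effective throat t_e = 0.707 × 6 = 4.242 mm.
Total length L = 690 mm; A_we = 4.242 × 690 = 2927 mm².
F_nw = 0.6 F_EXX = 0.6 × 480 = 288 MPa.
φR_n = 0.75 × 288 × 2927 × 10⁻³ = 632.2 kN.

φR_n ≈ 632 kN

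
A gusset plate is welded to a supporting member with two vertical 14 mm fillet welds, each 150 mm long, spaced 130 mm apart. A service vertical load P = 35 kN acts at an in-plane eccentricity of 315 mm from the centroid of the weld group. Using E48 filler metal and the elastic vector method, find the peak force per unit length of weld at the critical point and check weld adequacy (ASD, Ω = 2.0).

f_max ≈ 680 N/mm; adequate

E48XX → F_EXX = 480 MPa.
Total weld length L_w = 300 mm. Treat welds as unit-width lines.
Polar moment about centroid: J = 2[d³/12 + d(b/2)²] = 2[150³/12 + 150×65²] = 1830000 mm³.
Direct shear f_v = P/L_w = 35×10³ / 300 = 116.7 N/mm (vertical).
Torsion M = P·e = 35×10³ × 315 = 11025000 N·mm.
Critical point at (x, y) = (65, 75) from centroid. f_tx = M·y/J = 451.8 N/mm; f_ty = M·x/J = 391.6 N/mm.
Resultant f_max = √[f_tx² + (f_v + f_ty)²] = √[451.8² + (116.7 + 391.6)²] = 680.1 N/mm.
Capacity per unit length: r_n/Ω = (1/2.0) × 0.6 × 480 × (0.707 × 14) = 1425 N/mm.
680.1 ≤ 1425 → adequate.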